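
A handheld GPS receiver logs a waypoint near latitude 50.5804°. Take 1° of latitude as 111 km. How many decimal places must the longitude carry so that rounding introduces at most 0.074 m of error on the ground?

At 50.5804° one degree of longitude covers 111000 × cos 50.5804° ≈ 111000 × 0.6350 ≈ 70484.4 m.
N decimal places → at most half a unit in the last place, 0.5 × 10⁻ᴺ° = 70484.4/2 × 10⁻ᴺ m.
Setting 35242.2 × 10⁻ᴺ ≤ 0.074 gives 10ᴺ ≥ 4.762e+05, i.e. N ≥ 5.68.
So 6 decimal places suffice (0.0352 m); 5 would allow up to 0.352 m.

6 decimal places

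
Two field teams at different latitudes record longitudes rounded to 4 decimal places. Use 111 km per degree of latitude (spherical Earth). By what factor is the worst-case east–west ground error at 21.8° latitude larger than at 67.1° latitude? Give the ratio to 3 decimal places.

2.386

Rounding to 4 decimal places leaves the longitude within ±5e-05° of the true value.
At 21.8°: 5e-05° × 111000 × cos 21.8° = 5e-05 × 111000 × 0.9285 ≈ 5.1531 m.
Error at 67.1° = 5e-05° × 111000 × cos 67.1° ≈ 5.55 × 0.3891 = 2.1596 m.
The ratio reduces to cos 21.8° / cos 67.1° = 0.9285/0.3891 ≈ 2.3861.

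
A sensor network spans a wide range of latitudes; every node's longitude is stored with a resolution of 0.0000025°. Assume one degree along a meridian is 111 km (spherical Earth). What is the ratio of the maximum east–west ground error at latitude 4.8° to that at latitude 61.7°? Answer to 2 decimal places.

2.10

With a 0.0000025° grid the true value lies within half a step, ±0.0000025°/2 = ±1.25e-06°, of the stored one.
Error at 4.8° = 1.25e-06° × 111000 × cos 4.8° ≈ 0.13875 × 0.9965 = 0.13826 m.
At 61.7°: 1.25e-06° × 111000 × cos 61.7° = 1.25e-06 × 111000 × 0.4741 ≈ 0.06578 m.
Ratio: 0.13826 / 0.06578 = cos 4.8° / cos 61.7° ≈ 2.1019.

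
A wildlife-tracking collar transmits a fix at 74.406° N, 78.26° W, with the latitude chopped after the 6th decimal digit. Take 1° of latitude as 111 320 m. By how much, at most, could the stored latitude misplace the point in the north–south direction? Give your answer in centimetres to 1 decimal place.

Truncating at 6 decimal places can drop up to a full unit in the last place, so the latitude may be off by as much as 1e-06°.
So the N–S error is at most 1e-06 × 111320 = 0.11132 m.
That is 0.11132 m = 11.132 cm.

11.1 centimetres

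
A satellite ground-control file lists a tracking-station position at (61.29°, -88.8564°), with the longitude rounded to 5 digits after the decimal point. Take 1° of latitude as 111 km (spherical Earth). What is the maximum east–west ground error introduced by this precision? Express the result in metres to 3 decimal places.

0.267 metres

Rounding to 5 decimal places leaves the longitude within ±5e-06° of the true value.
At latitude 61.29° a degree of longitude spans 111000 m × cos 61.29° = 111000 × 0.4804 ≈ 53321.8 m.
East–west error: 5e-06° × 53321.8 m/° ≈ 0.266609 m.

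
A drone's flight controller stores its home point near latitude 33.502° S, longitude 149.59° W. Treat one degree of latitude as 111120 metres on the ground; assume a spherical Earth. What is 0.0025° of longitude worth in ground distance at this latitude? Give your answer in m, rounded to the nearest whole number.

At 33.502° a degree of longitude is 111120 × cos 33.502° ≈ 92659.3 m, so 0.0025° corresponds to 231.648 m.

232 m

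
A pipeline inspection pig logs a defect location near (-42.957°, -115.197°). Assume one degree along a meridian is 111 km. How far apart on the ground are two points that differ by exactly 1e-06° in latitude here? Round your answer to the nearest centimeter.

11 centimeters

1e-06° × 111000 m/° = 0.111 m.
That is 0.111 m = 11.1 cm.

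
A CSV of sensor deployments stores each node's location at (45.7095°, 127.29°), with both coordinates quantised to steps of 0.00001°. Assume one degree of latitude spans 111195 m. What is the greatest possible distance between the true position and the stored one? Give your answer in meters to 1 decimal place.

0.7 meters

With a 0.00001° grid the true value lies within half a step, ±0.00001°/2 = ±5e-06°, of the stored one.
Latitude error → 5e-06 × 111195 = 0.555975 m along the meridian.
East–west component at 45.7095°: 5e-06° × 111195 × cos 45.7095° ≈ 5e-06 × 77647.1 ≈ 0.388235 m.
The two errors are perpendicular, so the maximum displacement is √(0.555975² + 0.388235²) ≈ 0.678111 m.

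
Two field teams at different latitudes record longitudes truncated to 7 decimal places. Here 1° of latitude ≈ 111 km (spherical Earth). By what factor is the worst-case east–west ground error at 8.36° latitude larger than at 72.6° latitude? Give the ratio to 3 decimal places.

Truncating at 7 decimal places can drop up to a full unit in the last place, so the longitude may be off by as much as 1e-07°.
At 8.36°: 1e-07° × 111000 × cos 8.36° = 1e-07 × 111000 × 0.9894 ≈ 0.010982 m.
Error at 72.6° = 1e-07° × 111000 × cos 72.6° ≈ 0.0111 × 0.2990 = 0.0033194 m.
Ratio: 0.010982 / 0.0033194 = cos 8.36° / cos 72.6° ≈ 3.3085.

3.308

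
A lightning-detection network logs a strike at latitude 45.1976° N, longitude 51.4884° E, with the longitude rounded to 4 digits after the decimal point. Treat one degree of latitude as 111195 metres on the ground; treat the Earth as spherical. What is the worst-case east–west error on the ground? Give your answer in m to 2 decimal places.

3.92 m

Rounding to 4 decimal places leaves the longitude within ±5e-05° of the true value.
One degree of longitude at 45.1976° is 111195 × cos 45.1976° ≈ 111195 × 0.7047 = 78355.1 m.
So at most 5e-05° × 78355.1 ≈ 3.91776 m east–west.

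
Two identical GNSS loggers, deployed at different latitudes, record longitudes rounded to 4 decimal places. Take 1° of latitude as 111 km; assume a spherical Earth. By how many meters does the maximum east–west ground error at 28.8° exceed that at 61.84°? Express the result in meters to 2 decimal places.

Rounding to 4 decimal places leaves the longitude within ±5e-05° of the true value.
Error at 28.8° = 5e-05° × 111000 × cos 28.8° ≈ 5.55 × 0.8763 = 4.8635 m.
Error at 61.84° = 5e-05° × 111000 × cos 61.84° ≈ 5.55 × 0.4719 = 2.6192 m.
Difference: 4.8635 − 2.6192 = 2.2443 m.

2.24 meters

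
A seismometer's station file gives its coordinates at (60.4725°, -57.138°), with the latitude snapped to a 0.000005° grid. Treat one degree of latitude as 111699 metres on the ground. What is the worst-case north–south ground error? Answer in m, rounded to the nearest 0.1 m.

0.3 m

With a 0.000005° grid the true value lies within half a step, ±0.000005°/2 = ±2.5e-06°, of the stored one.
North–south distance: 2.5e-06° × 111699 m/° = 0.279247 m.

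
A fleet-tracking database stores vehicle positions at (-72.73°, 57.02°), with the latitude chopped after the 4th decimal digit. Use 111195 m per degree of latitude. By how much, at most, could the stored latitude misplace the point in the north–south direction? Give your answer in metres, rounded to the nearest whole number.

11 metres

Truncating at 4 decimal places can drop up to a full unit in the last place, so the latitude may be off by as much as 0.0001°.
Along the meridian that is 0.0001° × 111195 m/° = 11.1195 m.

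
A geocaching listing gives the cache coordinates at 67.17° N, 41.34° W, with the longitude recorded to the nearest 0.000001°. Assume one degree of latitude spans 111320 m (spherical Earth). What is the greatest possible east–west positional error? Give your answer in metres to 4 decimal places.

Rounding to 6 decimal places leaves the longitude within ±5e-07° of the true value.
One degree of longitude at 67.17° is 111320 × cos 67.17° ≈ 111320 × 0.3880 = 43192 m.
So at most 5e-07° × 43192 ≈ 0.021596 m east–west.

0.0216 metres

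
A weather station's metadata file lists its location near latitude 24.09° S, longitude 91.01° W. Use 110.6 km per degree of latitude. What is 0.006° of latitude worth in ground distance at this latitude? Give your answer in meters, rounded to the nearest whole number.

664 meters

0.006° × 110600 m/° = 663.6 m.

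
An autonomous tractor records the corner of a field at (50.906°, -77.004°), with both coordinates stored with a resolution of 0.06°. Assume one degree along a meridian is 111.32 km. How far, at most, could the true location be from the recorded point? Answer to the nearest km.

With a 0.06° grid the true value lies within half a step, ±0.06°/2 = ±0.03°, of the stored one.
N–S: 0.03° × 111320 m/° = 3339.6 m.
East–west component at 50.906°: 0.03° × 111320 × cos 50.906° ≈ 0.03 × 70197.8 ≈ 2105.93 m.
Worst case both components are at the extreme and orthogonal: √(3339.6² + 2105.93²) ≈ 3948.15 m.
That is 3948.15 m = 3.9481 km.

4 km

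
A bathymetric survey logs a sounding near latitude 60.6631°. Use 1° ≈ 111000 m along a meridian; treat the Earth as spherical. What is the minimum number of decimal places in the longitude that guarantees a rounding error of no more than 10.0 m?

At 60.6631° one degree of longitude covers 111000 × cos 60.6631° ≈ 111000 × 0.4899 ≈ 54383.8 m.
N decimal places → at most half a unit in the last place, 0.5 × 10⁻ᴺ° = 54383.8/2 × 10⁻ᴺ m.
Setting 27191.9 × 10⁻ᴺ ≤ 10.0 gives 10ᴺ ≥ 2719, i.e. N ≥ 3.43.
So 4 decimal places suffice (2.72 m); 3 would allow up to 27.2 m.

4 decimal places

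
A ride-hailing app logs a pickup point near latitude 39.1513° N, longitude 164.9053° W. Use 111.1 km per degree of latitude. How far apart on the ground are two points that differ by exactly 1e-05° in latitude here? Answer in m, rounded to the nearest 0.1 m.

1e-05° × 111100 m/° = 1.111 m.

1.1 m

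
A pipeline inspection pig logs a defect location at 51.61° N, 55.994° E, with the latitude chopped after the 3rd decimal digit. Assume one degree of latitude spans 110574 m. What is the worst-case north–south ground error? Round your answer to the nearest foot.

Truncating at 3 decimal places can drop up to a full unit in the last place, so the latitude may be off by as much as 0.001°.
North–south distance: 0.001° × 110574 m/° = 110.574 m.
In feet: 110.574 m ÷ 0.3048 ≈ 362.78 ft.

363 feet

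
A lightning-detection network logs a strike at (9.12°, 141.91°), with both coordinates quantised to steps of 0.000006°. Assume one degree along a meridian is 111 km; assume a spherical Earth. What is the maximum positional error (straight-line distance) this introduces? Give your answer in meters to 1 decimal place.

0.5 meters

With a 0.000006° grid the true value lies within half a step, ±0.000006°/2 = ±3e-06°, of the stored one.
North–south component: 3e-06° × 111000 = 0.333 m.
Longitude error → 3e-06 × 111000 × cos 9.12° = 3e-06 × 111000 × 0.9874 ≈ 0.32879 m.
Combining orthogonally: (0.333² + 0.32879²)^½ ≈ 0.467966 m.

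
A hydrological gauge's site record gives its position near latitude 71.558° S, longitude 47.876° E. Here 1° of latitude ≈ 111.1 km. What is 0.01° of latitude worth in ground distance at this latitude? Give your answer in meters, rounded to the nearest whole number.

1111 meters

0.01° × 111100 m/° = 1111 m.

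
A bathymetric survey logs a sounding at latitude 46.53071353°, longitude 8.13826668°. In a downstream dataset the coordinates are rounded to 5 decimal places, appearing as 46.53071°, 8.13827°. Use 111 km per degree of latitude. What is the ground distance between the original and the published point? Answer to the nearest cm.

The latitude changed by +0.00000353° and the longitude by -0.00000332°.
North–south shift: 0.00000353 × 111000 = 0.39183 m.
East–west at this latitude: -0.00000332° × 111000 × cos 46.5307° ≈ -0.00000332 × 76364.2 = -0.253529 m.
Hypotenuse of the two orthogonal shifts: √(0.39183² + 0.253529²) = 0.466699 m.
That is 0.466699 m = 46.67 cm.

47 cm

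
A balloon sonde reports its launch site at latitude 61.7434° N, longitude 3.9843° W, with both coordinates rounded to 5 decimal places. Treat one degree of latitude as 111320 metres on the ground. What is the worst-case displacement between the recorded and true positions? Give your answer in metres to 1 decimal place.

0.6 metres

Rounding to 5 decimal places leaves each coordinate within ±5e-06° of the true value.
North–south component: 5e-06° × 111320 = 0.5566 m.
Longitude error → 5e-06 × 111320 × cos 61.7434° = 5e-06 × 111320 × 0.4734 ≈ 0.263506 m.
Worst case both components are at the extreme and orthogonal: √(0.5566² + 0.263506²) ≈ 0.615824 m.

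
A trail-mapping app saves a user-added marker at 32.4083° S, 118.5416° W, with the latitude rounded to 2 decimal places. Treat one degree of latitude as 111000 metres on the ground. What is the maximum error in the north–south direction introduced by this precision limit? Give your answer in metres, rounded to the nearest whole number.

Rounding to 2 decimal places leaves the latitude within ±0.005° of the true value.
So the N–S error is at most 0.005 × 111000 = 555 m.

555 metres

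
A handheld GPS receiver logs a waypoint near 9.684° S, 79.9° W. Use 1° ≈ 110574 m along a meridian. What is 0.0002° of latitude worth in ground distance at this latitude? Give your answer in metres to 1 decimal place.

22.1 metres

0.0002° × 110574 m/° = 22.1148 m.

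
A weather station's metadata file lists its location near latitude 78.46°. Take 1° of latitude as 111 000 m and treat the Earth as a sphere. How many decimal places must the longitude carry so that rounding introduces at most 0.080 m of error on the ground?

6

At 78.46° one degree of longitude covers 111000 × cos 78.46° ≈ 111000 × 0.2001 ≈ 22205.8 m.
Rounding to N decimal places gives at most 0.5 × 10⁻ᴺ degrees of error, i.e. 0.5 × 10⁻ᴺ × 22205.8 m.
Setting 11102.9 × 10⁻ᴺ ≤ 0.080 gives 10ᴺ ≥ 1.388e+05, i.e. N ≥ 5.14.
At 5 places the error can reach 0.111 m, but 6 places keeps it to 0.0111 m.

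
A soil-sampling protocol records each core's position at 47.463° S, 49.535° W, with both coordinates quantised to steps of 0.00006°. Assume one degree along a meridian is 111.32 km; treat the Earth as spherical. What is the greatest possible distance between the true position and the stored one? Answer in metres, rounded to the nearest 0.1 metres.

4.0 metres

With a 0.00006° grid the true value lies within half a step, ±0.00006°/2 = ±3e-05°, of the stored one.
N–S: 3e-05° × 111320 m/° = 3.3396 m.
E–W at 47.463°: 3e-05° × 111320 × cos 47.463° = 3e-05 × 111320 × 0.6761 ≈ 2.25779 m.
Worst case both components are at the extreme and orthogonal: √(3.3396² + 2.25779²) ≈ 4.0312 m.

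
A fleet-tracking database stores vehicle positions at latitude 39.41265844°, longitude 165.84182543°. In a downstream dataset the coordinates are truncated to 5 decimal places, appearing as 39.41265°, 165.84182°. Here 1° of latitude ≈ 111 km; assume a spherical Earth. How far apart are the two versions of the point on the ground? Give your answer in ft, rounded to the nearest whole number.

3 ft

The latitude changed by +0.00000844° and the longitude by +0.00000543°.
N–S: 0.00000844° × 111000 m/° = 0.93684 m.
East–west at this latitude: 0.00000543° × 111000 × cos 39.4126° ≈ 0.00000543 × 85757.9 = 0.465665 m.
Hypotenuse of the two orthogonal shifts: √(0.93684² + 0.465665²) = 1.04619 m.
In feet: 1.04619 m ÷ 0.3048 ≈ 3.4324 ft.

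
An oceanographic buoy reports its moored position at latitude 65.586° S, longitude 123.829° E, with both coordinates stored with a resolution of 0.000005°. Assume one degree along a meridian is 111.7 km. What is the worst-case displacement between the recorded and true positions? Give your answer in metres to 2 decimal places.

0.30 metres

With a 0.000005° grid the true value lies within half a step, ±0.000005°/2 = ±2.5e-06°, of the stored one.
N–S: 2.5e-06° × 111700 m/° = 0.27925 m.
Longitude error → 2.5e-06 × 111700 × cos 65.586° = 2.5e-06 × 111700 × 0.4133 ≈ 0.115422 m.
The two errors are perpendicular, so the maximum displacement is √(0.27925² + 0.115422²) ≈ 0.302163 m.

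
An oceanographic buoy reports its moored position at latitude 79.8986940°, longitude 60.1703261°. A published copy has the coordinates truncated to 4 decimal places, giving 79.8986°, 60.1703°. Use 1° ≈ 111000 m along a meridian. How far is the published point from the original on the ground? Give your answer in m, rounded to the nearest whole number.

10 m

The latitude changed by +0.0000940° and the longitude by +0.0000261°.
North–south shift: 0.0000940 × 111000 = 10.434 m.
E–W at 79.8986°: 0.0000261° × 111000 × cos 79.8986° = 0.0000261 × 111000 × 0.1754 ≈ 0.508125 m.
Distance: √(10.434² + 0.508125²) ≈ 10.4464 m.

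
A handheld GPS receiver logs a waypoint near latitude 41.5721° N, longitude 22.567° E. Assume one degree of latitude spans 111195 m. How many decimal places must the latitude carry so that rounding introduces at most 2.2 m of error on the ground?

5 decimal places

One degree of latitude covers 111195 m.
With N decimal places the half-ulp bound is 0.5·10⁻ᴺ°, or 0.5·10⁻ᴺ × 111195 m on the ground.
Need 0.5 × 111195 × 10⁻ᴺ ≤ 2.2 → 10⁻ᴺ ≤ 3.957e-05, so N ≥ 4.40.
At 4 places the error can reach 5.56 m, but 5 places keeps it to 0.556 m.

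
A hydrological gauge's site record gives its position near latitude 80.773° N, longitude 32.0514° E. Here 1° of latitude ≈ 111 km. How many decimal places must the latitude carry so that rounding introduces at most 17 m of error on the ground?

One degree of latitude covers 111000 m.
With N decimal places the half-ulp bound is 0.5·10⁻ᴺ°, or 0.5·10⁻ᴺ × 111000 m on the ground.
Need 0.5 × 111000 × 10⁻ᴺ ≤ 17 → 10⁻ᴺ ≤ 3.063e-04, so N ≥ 3.51.
So 4 decimal places suffice (5.55 m); 3 would allow up to 55.5 m.

4 decimal places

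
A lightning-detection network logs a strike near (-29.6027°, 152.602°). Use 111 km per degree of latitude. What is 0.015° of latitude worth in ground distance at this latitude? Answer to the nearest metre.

1665 metres

0.015° × 111000 m/° = 1665 m.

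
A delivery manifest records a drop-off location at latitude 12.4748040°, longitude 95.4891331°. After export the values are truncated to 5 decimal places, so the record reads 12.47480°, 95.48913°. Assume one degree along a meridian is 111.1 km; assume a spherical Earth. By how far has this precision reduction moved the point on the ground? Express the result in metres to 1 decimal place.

0.6 metres

The latitude changed by +0.0000040° and the longitude by +0.0000031°.
North–south shift: 0.0000040 × 111100 = 0.4444 m.
East–west at this latitude: 0.0000031° × 111100 × cos 12.4748° ≈ 0.0000031 × 108477 = 0.336279 m.
Combined displacement = (0.4444² + 0.336279²)^½ ≈ 0.557292 m.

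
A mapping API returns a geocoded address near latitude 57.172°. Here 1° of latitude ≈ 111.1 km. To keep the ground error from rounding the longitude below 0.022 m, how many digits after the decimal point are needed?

7 decimal places

At 57.172° one degree of longitude covers 111100 × cos 57.172° ≈ 111100 × 0.5421 ≈ 60229.4 m.
Rounding to N decimal places gives at most 0.5 × 10⁻ᴺ degrees of error, i.e. 0.5 × 10⁻ᴺ × 60229.4 m.
Setting 30114.7 × 10⁻ᴺ ≤ 0.022 gives 10ᴺ ≥ 1.369e+06, i.e. N ≥ 6.14.
At 6 places the error can reach 0.0301 m, but 7 places keeps it to 0.00301 m.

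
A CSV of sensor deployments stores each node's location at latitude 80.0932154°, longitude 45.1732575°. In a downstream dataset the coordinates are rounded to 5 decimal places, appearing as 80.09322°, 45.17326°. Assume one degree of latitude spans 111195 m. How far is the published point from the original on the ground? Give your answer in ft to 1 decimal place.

The latitude changed by -0.0000046° and the longitude by -0.0000025°.
N–S: -0.0000046° × 111195 m/° = -0.511497 m.
E–W at 80.0932°: -0.0000025° × 111195 × cos 80.0932° = -0.0000025 × 111195 × 0.1720 ≈ -0.0478265 m.
Hypotenuse of the two orthogonal shifts: √(0.511497² + 0.0478265²) = 0.513728 m.
In feet: 0.513728 m ÷ 0.3048 ≈ 1.6855 ft.

1.7 ft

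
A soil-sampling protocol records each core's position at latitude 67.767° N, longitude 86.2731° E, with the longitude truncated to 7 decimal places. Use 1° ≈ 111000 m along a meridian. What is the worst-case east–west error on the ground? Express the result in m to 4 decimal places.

Truncating at 7 decimal places can drop up to a full unit in the last place, so the longitude may be off by as much as 1e-07°.
Parallels shrink by cos φ, so at 67.767° a degree of longitude is 111000 × 0.3784 ≈ 41999.5 m.
So at most 1e-07° × 41999.5 ≈ 0.00419995 m east–west.

0.0042 m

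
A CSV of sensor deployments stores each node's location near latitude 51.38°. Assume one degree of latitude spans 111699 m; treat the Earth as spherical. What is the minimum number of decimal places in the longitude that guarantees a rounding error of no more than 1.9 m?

At 51.38° one degree of longitude covers 111699 × cos 51.38° ≈ 111699 × 0.6242 ≈ 69717.2 m.
N decimal places → at most half a unit in the last place, 0.5 × 10⁻ᴺ° = 69717.2/2 × 10⁻ᴺ m.
Need 0.5 × 69717.2 × 10⁻ᴺ ≤ 1.9 → 10⁻ᴺ ≤ 5.451e-05, so N ≥ 4.26.
So 5 decimal places suffice (0.349 m); 4 would allow up to 3.49 m.

5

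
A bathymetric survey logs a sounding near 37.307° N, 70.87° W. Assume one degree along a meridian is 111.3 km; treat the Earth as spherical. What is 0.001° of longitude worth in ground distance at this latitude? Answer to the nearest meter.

0.001° of longitude at 37.307° is 0.001 × 111300 × cos 37.307° ≈ 0.001 × 88528 = 88.528 m.

89 meters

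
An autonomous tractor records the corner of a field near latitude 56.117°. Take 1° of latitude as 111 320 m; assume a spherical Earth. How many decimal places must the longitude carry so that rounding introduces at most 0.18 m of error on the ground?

At 56.117° one degree of longitude covers 111320 × cos 56.117° ≈ 111320 × 0.5575 ≈ 62060.8 m.
N decimal places → at most half a unit in the last place, 0.5 × 10⁻ᴺ° = 62060.8/2 × 10⁻ᴺ m.
Setting 31030.4 × 10⁻ᴺ ≤ 0.18 gives 10ᴺ ≥ 1.724e+05, i.e. N ≥ 5.24.
N = 5 would give 0.31 m (too coarse); N = 6 gives 0.031 m ≤ 0.18 m.

6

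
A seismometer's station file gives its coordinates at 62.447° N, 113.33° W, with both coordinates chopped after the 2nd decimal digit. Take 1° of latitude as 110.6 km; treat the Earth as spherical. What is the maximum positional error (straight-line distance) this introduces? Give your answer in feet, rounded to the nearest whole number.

Truncating at 2 decimal places can drop up to a full unit in the last place, so each coordinate may be off by as much as 0.01°.
North–south component: 0.01° × 110600 = 1106 m.
East–west component at 62.447°: 0.01° × 110600 × cos 62.447° ≈ 0.01 × 51160.1 ≈ 511.601 m.
Combining orthogonally: (1106² + 511.601²)^½ ≈ 1218.59 m.
Converting: 1218.59 m × 3.2808 ft/m ≈ 3998 ft.

3998 feet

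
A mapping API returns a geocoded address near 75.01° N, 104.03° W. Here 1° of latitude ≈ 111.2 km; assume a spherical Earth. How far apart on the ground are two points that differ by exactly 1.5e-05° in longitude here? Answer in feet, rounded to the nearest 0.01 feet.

1.42 feet

1.5e-05° of longitude at 75.01° is 1.5e-05 × 111200 × cos 75.01° ≈ 1.5e-05 × 28761.9 = 0.431429 m.
Converting: 0.431429 m × 3.2808 ft/m ≈ 1.4154 ft.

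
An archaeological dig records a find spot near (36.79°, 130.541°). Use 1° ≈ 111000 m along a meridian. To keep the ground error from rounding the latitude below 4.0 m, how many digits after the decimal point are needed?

5 decimal places

One degree of latitude covers 111000 m.
N decimal places → at most half a unit in the last place, 0.5 × 10⁻ᴺ° = 111000/2 × 10⁻ᴺ m.
Need 0.5 × 111000 × 10⁻ᴺ ≤ 4.0 → 10⁻ᴺ ≤ 7.207e-05, so N ≥ 4.14.
At 4 places the error can reach 5.55 m, but 5 places keeps it to 0.555 m.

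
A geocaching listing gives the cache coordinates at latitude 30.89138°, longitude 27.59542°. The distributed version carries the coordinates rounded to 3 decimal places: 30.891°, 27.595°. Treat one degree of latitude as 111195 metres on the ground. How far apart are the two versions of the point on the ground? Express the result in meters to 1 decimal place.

The latitude changed by +0.00038° and the longitude by +0.00042°.
North–south shift: 0.00038 × 111195 = 42.2541 m.
E–W at 30.891°: 0.00042° × 111195 × cos 30.891° = 0.00042 × 111195 × 0.8581 ≈ 40.077 m.
Combined displacement = (42.2541² + 40.077²)^½ ≈ 58.2372 m.

58.2 meters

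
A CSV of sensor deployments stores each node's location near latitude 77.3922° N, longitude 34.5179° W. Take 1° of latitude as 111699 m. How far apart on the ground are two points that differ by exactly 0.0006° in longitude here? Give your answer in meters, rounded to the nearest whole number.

0.0006° of longitude at 77.3922° is 0.0006 × 111699 × cos 77.3922° ≈ 0.0006 × 24381.2 = 14.6287 m.

15 meters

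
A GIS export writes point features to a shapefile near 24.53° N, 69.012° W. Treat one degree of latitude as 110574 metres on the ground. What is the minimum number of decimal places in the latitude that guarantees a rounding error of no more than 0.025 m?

7 decimal places

One degree of latitude covers 110574 m.
Rounding to N decimal places gives at most 0.5 × 10⁻ᴺ degrees of error, i.e. 0.5 × 10⁻ᴺ × 110574 m.
Setting 55287 × 10⁻ᴺ ≤ 0.025 gives 10ᴺ ≥ 2.211e+06, i.e. N ≥ 6.34.
So 7 decimal places suffice (0.00553 m); 6 would allow up to 0.0553 m.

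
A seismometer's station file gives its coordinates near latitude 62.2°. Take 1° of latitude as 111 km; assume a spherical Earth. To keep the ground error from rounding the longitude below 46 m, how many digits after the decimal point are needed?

At 62.2° one degree of longitude covers 111000 × cos 62.2° ≈ 111000 × 0.4664 ≈ 51768.9 m.
N decimal places → at most half a unit in the last place, 0.5 × 10⁻ᴺ° = 51768.9/2 × 10⁻ᴺ m.
Setting 25884.5 × 10⁻ᴺ ≤ 46 gives 10ᴺ ≥ 562.7, i.e. N ≥ 2.75.
So 3 decimal places suffice (25.9 m); 2 would allow up to 259 m.

3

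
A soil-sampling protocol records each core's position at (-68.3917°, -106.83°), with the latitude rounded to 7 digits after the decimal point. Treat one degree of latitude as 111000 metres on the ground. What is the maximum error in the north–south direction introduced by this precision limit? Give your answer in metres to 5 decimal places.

0.00555 metres

Rounding to 7 decimal places leaves the latitude within ±5e-08° of the true value.
So the N–S error is at most 5e-08 × 111000 = 0.00555 m.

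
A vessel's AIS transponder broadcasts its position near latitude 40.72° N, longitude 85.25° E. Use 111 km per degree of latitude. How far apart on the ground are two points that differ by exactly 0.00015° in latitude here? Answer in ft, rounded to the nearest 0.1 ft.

54.6 ft

0.00015° × 111000 m/° = 16.65 m.
In feet: 16.65 m ÷ 0.3048 ≈ 54.626 ft.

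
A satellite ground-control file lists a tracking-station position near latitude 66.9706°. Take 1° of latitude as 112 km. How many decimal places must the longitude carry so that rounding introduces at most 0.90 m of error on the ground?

At 66.9706° one degree of longitude covers 112000 × cos 66.9706° ≈ 112000 × 0.3912 ≈ 43814.8 m.
Rounding to N decimal places gives at most 0.5 × 10⁻ᴺ degrees of error, i.e. 0.5 × 10⁻ᴺ × 43814.8 m.
Setting 21907.4 × 10⁻ᴺ ≤ 0.90 gives 10ᴺ ≥ 2.434e+04, i.e. N ≥ 4.39.
So 5 decimal places suffice (0.219 m); 4 would allow up to 2.19 m.

5 decimal places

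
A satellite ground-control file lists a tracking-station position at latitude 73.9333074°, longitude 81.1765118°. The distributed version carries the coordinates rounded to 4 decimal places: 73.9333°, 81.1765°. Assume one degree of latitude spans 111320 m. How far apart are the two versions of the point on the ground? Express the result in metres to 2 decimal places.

The latitude changed by +0.0000074° and the longitude by +0.0000118°.
North–south shift: 0.0000074 × 111320 = 0.823768 m.
East–west at this latitude: 0.0000118° × 111320 × cos 73.9333° ≈ 0.0000118 × 30808.5 = 0.36354 m.
Distance: √(0.823768² + 0.36354²) ≈ 0.900419 m.

0.90 metres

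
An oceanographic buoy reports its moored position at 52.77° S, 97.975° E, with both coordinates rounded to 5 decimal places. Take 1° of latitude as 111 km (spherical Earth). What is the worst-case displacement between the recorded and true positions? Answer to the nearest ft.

Rounding to 5 decimal places leaves each coordinate within ±5e-06° of the true value.
North–south component: 5e-06° × 111000 = 0.555 m.
East–west component at 52.77°: 5e-06° × 111000 × cos 52.77° ≈ 5e-06 × 67156.8 ≈ 0.335784 m.
Combining orthogonally: (0.555² + 0.335784²)^½ ≈ 0.648672 m.
Converting: 0.648672 m × 3.2808 ft/m ≈ 2.1282 ft.

2 ft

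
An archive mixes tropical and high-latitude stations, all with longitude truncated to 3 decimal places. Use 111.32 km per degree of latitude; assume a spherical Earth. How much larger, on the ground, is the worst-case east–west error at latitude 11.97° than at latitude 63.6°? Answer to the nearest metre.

Truncating at 3 decimal places can drop up to a full unit in the last place, so the longitude may be off by as much as 0.001°.
At 11.97°: 0.001° × 111320 × cos 11.97° = 0.001 × 111320 × 0.9783 ≈ 108.9 m.
At 63.6°: 0.001° × 111320 × cos 63.6° = 0.001 × 111320 × 0.4446 ≈ 49.497 m.
So the lower-latitude error exceeds the higher by 108.9 − 49.497 = 59.403 m.

59 metres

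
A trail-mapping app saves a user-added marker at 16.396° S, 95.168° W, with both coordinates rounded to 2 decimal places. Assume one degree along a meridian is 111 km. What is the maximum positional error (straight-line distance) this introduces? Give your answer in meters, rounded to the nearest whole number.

Rounding to 2 decimal places leaves each coordinate within ±0.005° of the true value.
North–south component: 0.005° × 111000 = 555 m.
E–W at 16.396°: 0.005° × 111000 × cos 16.396° = 0.005 × 111000 × 0.9593 ≈ 532.43 m.
Worst case both components are at the extreme and orthogonal: √(555² + 532.43²) ≈ 769.095 m.

769 meters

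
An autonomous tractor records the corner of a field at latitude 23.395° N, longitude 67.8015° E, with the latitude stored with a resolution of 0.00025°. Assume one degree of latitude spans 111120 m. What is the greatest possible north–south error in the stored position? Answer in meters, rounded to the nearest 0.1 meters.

With a 0.00025° grid the true value lies within half a step, ±0.00025°/2 = ±0.000125°, of the stored one.
So the N–S error is at most 0.000125 × 111120 = 13.89 m.

13.9 meters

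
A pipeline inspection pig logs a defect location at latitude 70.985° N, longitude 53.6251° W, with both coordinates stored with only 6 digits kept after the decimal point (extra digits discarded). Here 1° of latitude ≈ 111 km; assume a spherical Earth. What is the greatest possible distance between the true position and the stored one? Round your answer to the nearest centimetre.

12 centimetres

Truncating at 6 decimal places can drop up to a full unit in the last place, so each coordinate may be off by as much as 1e-06°.
Latitude error → 1e-06 × 111000 = 0.111 m along the meridian.
East–west component at 70.985°: 1e-06° × 111000 × cos 70.985° ≈ 1e-06 × 36165.5 ≈ 0.0361655 m.
Worst case both components are at the extreme and orthogonal: √(0.111² + 0.0361655²) ≈ 0.116743 m.
That is 0.116743 m = 11.674 cm.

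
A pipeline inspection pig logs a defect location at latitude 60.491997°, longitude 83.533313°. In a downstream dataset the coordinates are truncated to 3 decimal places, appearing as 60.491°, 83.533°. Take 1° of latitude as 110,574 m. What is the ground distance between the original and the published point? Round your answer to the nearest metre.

Δlat = 60.491997 − 60.491 = +0.000997°; Δlon = 83.533313 − 83.533 = +0.000313°.
N–S: 0.000997° × 110574 m/° = 110.242 m.
East–west at this latitude: 0.000313° × 110574 × cos 60.491° ≈ 0.000313 × 54464.4 = 17.0473 m.
Combined displacement = (110.242² + 17.0473²)^½ ≈ 111.553 m.

112 metres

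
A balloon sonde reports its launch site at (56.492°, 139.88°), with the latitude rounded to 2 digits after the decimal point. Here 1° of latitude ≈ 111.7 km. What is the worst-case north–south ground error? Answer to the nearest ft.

1832 ft

Rounding to 2 decimal places leaves the latitude within ±0.005° of the true value.
Along the meridian that is 0.005° × 111700 m/° = 558.5 m.
In feet: 558.5 m ÷ 0.3048 ≈ 1832.3 ft.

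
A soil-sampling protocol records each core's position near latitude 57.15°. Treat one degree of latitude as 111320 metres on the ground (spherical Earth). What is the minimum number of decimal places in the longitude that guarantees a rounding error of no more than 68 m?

At 57.15° one degree of longitude covers 111320 × cos 57.15° ≈ 111320 × 0.5424 ≈ 60384.6 m.
Rounding to N decimal places gives at most 0.5 × 10⁻ᴺ degrees of error, i.e. 0.5 × 10⁻ᴺ × 60384.6 m.
Need 0.5 × 60384.6 × 10⁻ᴺ ≤ 68 → 10⁻ᴺ ≤ 2.252e-03, so N ≥ 2.65.
At 2 places the error can reach 302 m, but 3 places keeps it to 30.2 m.

3 decimal places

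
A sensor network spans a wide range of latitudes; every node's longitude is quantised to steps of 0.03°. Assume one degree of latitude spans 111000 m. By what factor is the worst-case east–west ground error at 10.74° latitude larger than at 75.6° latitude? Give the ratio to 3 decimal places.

3.951

With a 0.03° grid the true value lies within half a step, ±0.03°/2 = ±0.015°, of the stored one.
Error at 10.74° = 0.015° × 111000 × cos 10.74° ≈ 1665 × 0.9825 = 1635.8 m.
Error at 75.6° = 0.015° × 111000 × cos 75.6° ≈ 1665 × 0.2487 = 414.07 m.
Ratio: 1635.8 / 414.07 = cos 10.74° / cos 75.6° ≈ 3.9506.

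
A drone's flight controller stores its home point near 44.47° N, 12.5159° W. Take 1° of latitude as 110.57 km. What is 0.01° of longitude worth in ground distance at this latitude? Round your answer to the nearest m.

At 44.47° a degree of longitude is 110570 × cos 44.47° ≈ 78904.7 m, so 0.01° corresponds to 789.047 m.

789 m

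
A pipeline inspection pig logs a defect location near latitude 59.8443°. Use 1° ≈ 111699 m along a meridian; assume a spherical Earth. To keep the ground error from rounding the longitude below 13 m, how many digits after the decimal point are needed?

4

At 59.8443° one degree of longitude covers 111699 × cos 59.8443° ≈ 111699 × 0.5024 ≈ 56112.2 m.
With N decimal places the half-ulp bound is 0.5·10⁻ᴺ°, or 0.5·10⁻ᴺ × 56112.2 m on the ground.
Setting 28056.1 × 10⁻ᴺ ≤ 13 gives 10ᴺ ≥ 2158, i.e. N ≥ 3.33.
So 4 decimal places suffice (2.81 m); 3 would allow up to 28.1 m.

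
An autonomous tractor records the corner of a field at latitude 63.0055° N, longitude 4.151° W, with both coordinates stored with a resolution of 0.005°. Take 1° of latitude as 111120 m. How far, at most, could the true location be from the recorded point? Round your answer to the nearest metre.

With a 0.005° grid the true value lies within half a step, ±0.005°/2 = ±0.0025°, of the stored one.
North–south component: 0.0025° × 111120 = 277.8 m.
East–west component at 63.0055°: 0.0025° × 111120 × cos 63.0055° ≈ 0.0025 × 50437.9 ≈ 126.095 m.
Combining orthogonally: (277.8² + 126.095²)^½ ≈ 305.078 m.

305 metres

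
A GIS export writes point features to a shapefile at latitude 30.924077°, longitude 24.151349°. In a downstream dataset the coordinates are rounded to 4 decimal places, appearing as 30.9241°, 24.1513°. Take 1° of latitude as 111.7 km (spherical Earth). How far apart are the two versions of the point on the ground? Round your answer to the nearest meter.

5 meters

The latitude changed by -0.000023° and the longitude by +0.000049°.
N–S: -0.000023° × 111700 m/° = -2.5691 m.
E–W at 30.9241°: 0.000049° × 111700 × cos 30.9241° = 0.000049 × 111700 × 0.8578 ≈ 4.69526 m.
Hypotenuse of the two orthogonal shifts: √(2.5691² + 4.69526²) = 5.35218 m.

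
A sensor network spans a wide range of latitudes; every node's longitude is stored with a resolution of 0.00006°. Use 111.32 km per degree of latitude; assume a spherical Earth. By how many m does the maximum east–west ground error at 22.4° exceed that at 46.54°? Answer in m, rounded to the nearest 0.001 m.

With a 0.00006° grid the true value lies within half a step, ±0.00006°/2 = ±3e-05°, of the stored one.
At 22.4°: 3e-05° × 111320 × cos 22.4° = 3e-05 × 111320 × 0.9245 ≈ 3.0876 m.
Error at 46.54° = 3e-05° × 111320 × cos 46.54° ≈ 3.3396 × 0.6878 = 2.2971 m.
Difference: 3.0876 − 2.2971 = 0.79048 m.

0.790 m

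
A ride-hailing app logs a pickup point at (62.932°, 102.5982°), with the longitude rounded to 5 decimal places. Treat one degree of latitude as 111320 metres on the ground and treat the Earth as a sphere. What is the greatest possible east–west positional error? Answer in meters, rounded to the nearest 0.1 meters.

Rounding to 5 decimal places leaves the longitude within ±5e-06° of the true value.
One degree of longitude at 62.932° is 111320 × cos 62.932° ≈ 111320 × 0.4550 = 50655.9 m.
East–west error: 5e-06° × 50655.9 m/° ≈ 0.25328 m.

0.3 meters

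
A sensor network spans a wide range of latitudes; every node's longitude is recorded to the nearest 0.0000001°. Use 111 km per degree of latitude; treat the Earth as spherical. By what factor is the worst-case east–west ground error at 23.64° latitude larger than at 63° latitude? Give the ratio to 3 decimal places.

2.018

Rounding to 7 decimal places leaves the longitude within ±5e-08° of the true value.
Error at 23.64° = 5e-08° × 111000 × cos 23.64° ≈ 0.00555 × 0.9161 = 0.0050843 m.
At 63°: 5e-08° × 111000 × cos 63° = 5e-08 × 111000 × 0.4540 ≈ 0.0025196 m.
Ratio: 0.0050843 / 0.0025196 = cos 23.64° / cos 63° ≈ 2.0178.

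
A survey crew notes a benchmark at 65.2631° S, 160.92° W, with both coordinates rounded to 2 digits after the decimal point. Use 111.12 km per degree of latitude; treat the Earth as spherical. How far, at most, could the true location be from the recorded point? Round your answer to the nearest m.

602 m

Rounding to 2 decimal places leaves each coordinate within ±0.005° of the true value.
Latitude error → 0.005 × 111120 = 555.6 m along the meridian.
Longitude error → 0.005 × 111120 × cos 65.2631° = 0.005 × 111120 × 0.4185 ≈ 232.492 m.
Worst case both components are at the extreme and orthogonal: √(555.6² + 232.492²) ≈ 602.282 m.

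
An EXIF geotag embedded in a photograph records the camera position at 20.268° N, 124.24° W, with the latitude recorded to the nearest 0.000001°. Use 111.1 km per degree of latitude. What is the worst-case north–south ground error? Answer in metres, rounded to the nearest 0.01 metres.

0.06 metres

Rounding to 6 decimal places leaves the latitude within ±5e-07° of the true value.
So the N–S error is at most 5e-07 × 111100 = 0.05555 m.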